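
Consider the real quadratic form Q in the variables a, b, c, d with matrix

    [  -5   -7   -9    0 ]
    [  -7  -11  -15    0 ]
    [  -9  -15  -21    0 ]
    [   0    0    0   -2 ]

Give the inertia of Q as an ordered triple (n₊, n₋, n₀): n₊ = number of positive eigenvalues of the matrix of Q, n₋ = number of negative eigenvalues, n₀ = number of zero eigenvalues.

Congruent diagonalization of A (simultaneous row and column reduction) yields pivots -5, -6/5, 0, -2.
So there are 3 negative, 1 zero pivots.

(0, 3, 1)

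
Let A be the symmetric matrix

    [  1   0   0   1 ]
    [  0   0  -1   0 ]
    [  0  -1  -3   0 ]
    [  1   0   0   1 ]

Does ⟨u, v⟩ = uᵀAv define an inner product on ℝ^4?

A is congruent to a diagonal matrix with 2 positive, 1 negative and 1 zero entries, so Q is indefinite.
⟨·,·⟩ is an inner product exactly when A is positive definite.

no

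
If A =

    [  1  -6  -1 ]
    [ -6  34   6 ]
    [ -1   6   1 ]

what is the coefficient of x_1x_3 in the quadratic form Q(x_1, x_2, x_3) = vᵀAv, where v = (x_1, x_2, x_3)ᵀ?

The coefficient of x_1x_3 is A[1,3] + A[3,1] = 2·(-1) = -2.

-2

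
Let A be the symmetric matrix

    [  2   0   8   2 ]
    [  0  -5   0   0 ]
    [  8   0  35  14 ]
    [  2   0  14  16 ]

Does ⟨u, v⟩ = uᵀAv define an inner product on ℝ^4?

no

Symmetric row and column elimination reduces A to a congruent diagonal form with pivots 2, -5, 3, 2.
That gives 3 positive, 1 negative pivots.
Hence Q is indefinite.
⟨·,·⟩ is an inner product exactly when A is positive definite.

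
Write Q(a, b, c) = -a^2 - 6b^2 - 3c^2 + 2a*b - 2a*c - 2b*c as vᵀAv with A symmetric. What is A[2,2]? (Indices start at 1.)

The coefficient of b^2 in Q is -6, and that is exactly A[2,2].

-6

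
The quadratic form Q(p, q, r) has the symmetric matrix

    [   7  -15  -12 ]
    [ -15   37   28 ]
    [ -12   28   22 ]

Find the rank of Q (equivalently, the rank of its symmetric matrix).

3

An LDLᵀ factorisation of A has diagonal entries 7, 34/7, 6/17.
Counting signs: 3 positive.
The rank is the number of nonzero pivots: 3.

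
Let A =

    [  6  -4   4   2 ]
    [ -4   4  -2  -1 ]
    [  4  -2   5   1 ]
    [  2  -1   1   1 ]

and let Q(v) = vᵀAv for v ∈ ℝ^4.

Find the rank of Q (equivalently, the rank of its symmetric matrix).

Applying the same elementary operations to the rows and columns of A produces a congruent diagonal matrix with entries 6, 4/3, 2, 1/8.
So there are 4 positive pivots.
The rank is the number of nonzero pivots: 4.

4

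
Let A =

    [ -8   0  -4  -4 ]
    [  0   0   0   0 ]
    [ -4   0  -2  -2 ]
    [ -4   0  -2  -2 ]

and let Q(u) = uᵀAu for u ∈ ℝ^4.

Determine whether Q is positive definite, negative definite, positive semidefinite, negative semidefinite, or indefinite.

negative semidefinite

Congruent diagonalization of A (simultaneous row and column reduction) yields pivots -8, 0, 0, 0.
That gives 1 negative, 3 zero pivots.
Hence Q is negative semidefinite.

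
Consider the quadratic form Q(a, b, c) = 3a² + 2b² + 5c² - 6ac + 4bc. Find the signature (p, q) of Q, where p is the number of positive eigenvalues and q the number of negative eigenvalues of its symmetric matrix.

The symmetric matrix is A = [[3, 0, -3], [0, 2, 2], [-3, 2, 5]].
Symmetric row and column elimination reduces A to a congruent diagonal form with pivots 3, 2, 0.
So there are 2 positive, 1 zero pivots.

(2, 0)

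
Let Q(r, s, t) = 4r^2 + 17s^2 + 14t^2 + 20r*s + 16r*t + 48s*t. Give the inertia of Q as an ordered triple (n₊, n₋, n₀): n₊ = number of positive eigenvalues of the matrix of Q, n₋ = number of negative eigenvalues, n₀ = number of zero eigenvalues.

The symmetric matrix is A = [[4, 10, 8], [10, 17, 24], [8, 24, 14]].
Symmetric row and column elimination reduces A to a congruent diagonal form with pivots 4, -8, 0.
That gives 1 positive, 1 negative, 1 zero pivots.

(1, 1, 1)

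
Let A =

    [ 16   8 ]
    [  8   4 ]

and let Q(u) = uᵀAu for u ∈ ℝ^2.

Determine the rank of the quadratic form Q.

1

Row-reducing A symmetrically gives the diagonal entries 16, 0.
So there are 1 positive, 1 zero pivots.
The rank is the number of nonzero pivots: 1.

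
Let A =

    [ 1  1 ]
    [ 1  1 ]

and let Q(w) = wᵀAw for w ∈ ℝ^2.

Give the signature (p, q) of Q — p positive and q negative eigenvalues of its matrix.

(1, 0)

Applying the same elementary operations to the rows and columns of A produces a congruent diagonal matrix with entries 1, 0.
Counting signs: 1 positive, 1 zero.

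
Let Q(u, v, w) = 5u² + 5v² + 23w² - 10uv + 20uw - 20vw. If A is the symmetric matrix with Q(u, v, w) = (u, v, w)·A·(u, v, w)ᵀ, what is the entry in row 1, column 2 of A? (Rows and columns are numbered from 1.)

The coefficient of u·v in Q is -10. For a symmetric A this equals A[1,2] + A[2,1] = 2·A[1,2].
So A[1,2] = -10/2 = -5.

-5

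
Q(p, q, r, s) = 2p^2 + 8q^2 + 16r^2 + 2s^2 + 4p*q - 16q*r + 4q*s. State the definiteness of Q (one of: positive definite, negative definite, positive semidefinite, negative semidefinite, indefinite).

positive semidefinite

Write A = [[2, 2, 0, 0], [2, 8, -8, 2], [0, -8, 16, 0], [0, 2, 0, 2]].
Row-reducing A symmetrically gives the diagonal entries 2, 6, 16/3, 0.
So there are 3 positive, 1 zero pivots.
Hence Q is positive semidefinite.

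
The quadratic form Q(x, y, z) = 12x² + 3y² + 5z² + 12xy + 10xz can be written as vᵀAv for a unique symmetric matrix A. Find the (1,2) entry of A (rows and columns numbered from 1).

6

The coefficient of x·y in Q is 12. For a symmetric A this equals A[1,2] + A[2,1] = 2·A[1,2].
So A[1,2] = 12/2 = 6.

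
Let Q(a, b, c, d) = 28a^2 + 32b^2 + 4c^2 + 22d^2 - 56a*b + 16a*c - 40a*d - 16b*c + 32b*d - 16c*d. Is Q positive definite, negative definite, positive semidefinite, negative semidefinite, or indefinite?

The symmetric matrix of Q is A = [[28, -28, 8, -20], [-28, 32, -8, 16], [8, -8, 4, -8], [-20, 16, -8, 22]].
Leading principal minors: Δ_1 = 28, Δ_2 = 112, Δ_3 = 192, Δ_4 = 128.
All leading principal minors are positive, so by Sylvester's criterion Q is positive definite.

positive definite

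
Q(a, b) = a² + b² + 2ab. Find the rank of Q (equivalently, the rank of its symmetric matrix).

The associated matrix is A = [[1, 1], [1, 1]].
Symmetric row and column elimination reduces A to a congruent diagonal form with pivots 1, 0.
That gives 1 positive, 1 zero pivots.
The rank is the number of nonzero pivots: 1.

1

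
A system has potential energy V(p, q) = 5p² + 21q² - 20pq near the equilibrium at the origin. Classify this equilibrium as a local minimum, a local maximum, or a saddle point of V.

local minimum

The Hessian at the origin is H = [[10, -20], [-20, 42]].
det H = 10·42 − (-20)² = 20 > 0 and H[1,1] = 10 > 0, so H is positive definite.
Therefore the origin is a local minimum.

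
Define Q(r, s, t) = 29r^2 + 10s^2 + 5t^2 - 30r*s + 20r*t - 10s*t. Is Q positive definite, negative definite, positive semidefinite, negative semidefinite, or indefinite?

positive definite

The symmetric matrix of Q is A = [[29, -15, 10], [-15, 10, -5], [10, -5, 5]].
Leading principal minors: Δ_1 = 29, Δ_2 = 65, Δ_3 = 100.
All leading principal minors are positive, so by Sylvester's criterion Q is positive definite.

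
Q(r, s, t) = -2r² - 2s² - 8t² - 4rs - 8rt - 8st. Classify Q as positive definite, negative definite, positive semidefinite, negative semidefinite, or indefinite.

negative semidefinite

The symmetric matrix is A = [[-2, -2, -4], [-2, -2, -4], [-4, -4, -8]].
Symmetric row and column elimination reduces A to a congruent diagonal form with pivots -2, 0, 0.
So there are 1 negative, 2 zero pivots.
Hence Q is negative semidefinite.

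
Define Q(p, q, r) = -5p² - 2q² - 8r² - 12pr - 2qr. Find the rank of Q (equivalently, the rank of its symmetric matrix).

3

The symmetric matrix is A = [[-5, 0, -6], [0, -2, -1], [-6, -1, -8]].
Row-reducing A symmetrically gives the diagonal entries -5, -2, -3/10.
Counting signs: 3 negative.
The rank is the number of nonzero pivots: 3.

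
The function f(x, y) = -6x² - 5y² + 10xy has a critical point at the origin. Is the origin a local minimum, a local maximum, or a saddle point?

local maximum

The Hessian at the origin is H = [[-12, 10], [10, -10]].
det H = -12·-10 − (10)² = 20 > 0 and H[1,1] = -12 < 0, so H is negative definite.
Therefore the origin is a local maximum.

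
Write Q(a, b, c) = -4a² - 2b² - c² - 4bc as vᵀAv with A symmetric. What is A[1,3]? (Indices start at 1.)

The coefficient of a·c in Q is 0. For a symmetric A this equals A[1,3] + A[3,1] = 2·A[1,3].
So A[1,3] = 0/2 = 0.

0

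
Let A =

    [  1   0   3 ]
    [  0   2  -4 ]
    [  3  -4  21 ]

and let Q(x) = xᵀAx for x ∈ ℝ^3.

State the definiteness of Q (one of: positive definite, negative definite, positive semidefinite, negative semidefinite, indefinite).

positive definite

Leading principal minors: Δ_1 = 1, Δ_2 = 2, Δ_3 = 8.
All leading principal minors are positive, so by Sylvester's criterion Q is positive definite.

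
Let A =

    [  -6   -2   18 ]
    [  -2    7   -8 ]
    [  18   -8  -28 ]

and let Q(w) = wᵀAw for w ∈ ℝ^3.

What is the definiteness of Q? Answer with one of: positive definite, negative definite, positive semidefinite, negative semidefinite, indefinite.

Congruent diagonalization of A (simultaneous row and column reduction) yields pivots -6, 23/3, 10/23.
That gives 2 positive, 1 negative pivots.
Hence Q is indefinite.

indefinite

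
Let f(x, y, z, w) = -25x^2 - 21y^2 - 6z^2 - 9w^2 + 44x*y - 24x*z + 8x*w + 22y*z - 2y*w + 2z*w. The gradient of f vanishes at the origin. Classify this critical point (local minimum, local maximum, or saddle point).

The Hessian at the origin is H = [[-50, 44, -24, 8], [44, -42, 22, -2], [-24, 22, -12, 2], [8, -2, 2, -18]].
Congruent diagonalization of H (simultaneous row and column reduction) yields pivots -50, -82/25, -10/41, -8.
That gives 4 negative pivots.
H is negative definite, so the origin is a strict local maximum.

local maximum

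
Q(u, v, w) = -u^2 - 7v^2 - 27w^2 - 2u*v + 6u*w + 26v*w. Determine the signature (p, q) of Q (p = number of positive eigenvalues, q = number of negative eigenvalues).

The symmetric matrix is A = [[-1, -1, 3], [-1, -7, 13], [3, 13, -27]].
Row-reducing A symmetrically gives the diagonal entries -1, -6, -4/3.
That gives 3 negative pivots.

(0, 3)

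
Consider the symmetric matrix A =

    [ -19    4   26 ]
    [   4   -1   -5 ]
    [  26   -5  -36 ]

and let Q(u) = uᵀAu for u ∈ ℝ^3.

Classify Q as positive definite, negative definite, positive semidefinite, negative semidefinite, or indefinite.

indefinite

Applying the same elementary operations to the rows and columns of A produces a congruent diagonal matrix with entries -19, -3/19, 1.
Counting signs: 1 positive, 2 negative.
Hence Q is indefinite.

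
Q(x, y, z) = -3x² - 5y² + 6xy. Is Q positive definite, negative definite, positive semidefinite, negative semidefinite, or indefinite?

The associated matrix is A = [[-3, 3, 0], [3, -5, 0], [0, 0, 0]].
Congruent diagonalization of A (simultaneous row and column reduction) yields pivots -3, -2, 0.
That gives 2 negative, 1 zero pivots.
Hence Q is negative semidefinite.

negative semidefinite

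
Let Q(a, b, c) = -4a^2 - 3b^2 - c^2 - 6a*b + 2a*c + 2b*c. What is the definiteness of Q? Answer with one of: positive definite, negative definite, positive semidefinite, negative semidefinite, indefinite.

negative definite

Write A = [[-4, -3, 1], [-3, -3, 1], [1, 1, -1]].
Symmetric row and column elimination reduces A to a congruent diagonal form with pivots -4, -3/4, -2/3.
That gives 3 negative pivots.
Hence Q is negative definite.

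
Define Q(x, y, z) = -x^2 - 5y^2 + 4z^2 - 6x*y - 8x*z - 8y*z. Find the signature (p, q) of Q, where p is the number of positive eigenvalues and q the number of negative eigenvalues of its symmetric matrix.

The symmetric matrix is A = [[-1, -3, -4], [-3, -5, -4], [-4, -4, 4]].
Row-reducing A symmetrically gives the diagonal entries -1, 4, 4.
So there are 2 positive, 1 negative pivots.

(2, 1)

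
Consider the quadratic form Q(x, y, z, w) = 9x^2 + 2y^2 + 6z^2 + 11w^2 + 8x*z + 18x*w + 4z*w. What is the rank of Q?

4

The symmetric matrix is A = [[9, 0, 4, 9], [0, 2, 0, 0], [4, 0, 6, 2], [9, 0, 2, 11]].
Row-reducing A symmetrically gives the diagonal entries 9, 2, 38/9, 20/19.
So there are 4 positive pivots.
The rank is the number of nonzero pivots: 4.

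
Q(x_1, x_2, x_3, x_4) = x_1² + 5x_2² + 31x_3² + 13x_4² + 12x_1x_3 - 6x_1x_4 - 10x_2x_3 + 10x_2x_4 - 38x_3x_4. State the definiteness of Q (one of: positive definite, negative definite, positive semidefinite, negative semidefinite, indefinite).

indefinite

Write A = [[1, 0, 6, -3], [0, 5, -5, 5], [6, -5, 31, -19], [-3, 5, -19, 13]].
Row-reducing A symmetrically gives the diagonal entries 1, 5, -10, 3/5.
Counting signs: 3 positive, 1 negative.
Hence Q is indefinite.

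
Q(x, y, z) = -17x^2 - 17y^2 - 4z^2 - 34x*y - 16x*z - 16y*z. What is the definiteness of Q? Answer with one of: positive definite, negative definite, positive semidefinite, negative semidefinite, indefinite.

The symmetric matrix is A = [[-17, -17, -8], [-17, -17, -8], [-8, -8, -4]].
Row-reducing A symmetrically gives the diagonal entries -17, 0, -4/17.
That gives 2 negative, 1 zero pivots.
Hence Q is negative semidefinite.

negative semidefinite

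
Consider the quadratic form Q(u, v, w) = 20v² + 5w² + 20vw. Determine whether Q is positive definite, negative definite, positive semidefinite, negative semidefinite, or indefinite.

The symmetric matrix is A = [[0, 0, 0], [0, 20, 10], [0, 10, 5]].
Row-reducing A symmetrically gives the diagonal entries 0, 20, 0.
Counting signs: 1 positive, 2 zero.
Hence Q is positive semidefinite.

positive semidefinite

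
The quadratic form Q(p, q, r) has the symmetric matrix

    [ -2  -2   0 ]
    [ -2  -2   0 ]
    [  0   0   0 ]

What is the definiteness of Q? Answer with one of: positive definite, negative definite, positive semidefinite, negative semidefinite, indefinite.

negative semidefinite

Symmetric row and column elimination reduces A to a congruent diagonal form with pivots -2, 0, 0.
Counting signs: 1 negative, 2 zero.
Hence Q is negative semidefinite.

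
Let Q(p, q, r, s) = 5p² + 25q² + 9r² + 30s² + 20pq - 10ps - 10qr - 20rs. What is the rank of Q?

The symmetric matrix is A = [[5, 10, 0, -5], [10, 25, -5, 0], [0, -5, 9, -10], [-5, 0, -10, 30]].
Row-reducing A symmetrically gives the diagonal entries 5, 5, 4, 5.
That gives 4 positive pivots.
The rank is the number of nonzero pivots: 4.

4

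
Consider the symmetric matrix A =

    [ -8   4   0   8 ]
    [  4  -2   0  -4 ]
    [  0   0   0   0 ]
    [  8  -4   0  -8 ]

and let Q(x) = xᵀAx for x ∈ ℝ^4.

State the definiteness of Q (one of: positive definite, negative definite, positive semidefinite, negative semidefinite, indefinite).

negative semidefinite

Congruent diagonalization of A (simultaneous row and column reduction) yields pivots -8, 0, 0, 0.
Counting signs: 1 negative, 3 zero.
Hence Q is negative semidefinite.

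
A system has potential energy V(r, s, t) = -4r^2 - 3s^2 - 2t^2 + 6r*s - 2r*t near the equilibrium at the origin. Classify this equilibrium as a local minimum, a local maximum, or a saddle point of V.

local maximum

The Hessian at the origin is H = [[-8, 6, -2], [6, -6, 0], [-2, 0, -4]].
Symmetric row and column elimination reduces H to a congruent diagonal form with pivots -8, -3/2, -2.
So there are 3 negative pivots.
H is negative definite, so the origin is a strict local maximum.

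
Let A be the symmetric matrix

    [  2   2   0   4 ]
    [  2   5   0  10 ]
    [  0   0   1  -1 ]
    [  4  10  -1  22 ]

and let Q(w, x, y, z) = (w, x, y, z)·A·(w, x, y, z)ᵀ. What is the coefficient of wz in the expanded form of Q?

8

The coefficient of wz is A[1,4] + A[4,1] = 2·4 = 8.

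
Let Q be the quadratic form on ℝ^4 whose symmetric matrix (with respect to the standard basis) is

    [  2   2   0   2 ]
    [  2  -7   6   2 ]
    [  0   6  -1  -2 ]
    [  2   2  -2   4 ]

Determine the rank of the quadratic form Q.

Applying the same elementary operations to the rows and columns of A produces a congruent diagonal matrix with entries 2, -9, 3, 2/3.
Counting signs: 3 positive, 1 negative.
The rank is the number of nonzero pivots: 4.

4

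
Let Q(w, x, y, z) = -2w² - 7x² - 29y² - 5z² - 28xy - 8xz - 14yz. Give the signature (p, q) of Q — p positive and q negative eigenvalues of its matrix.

(0, 4)

The symmetric matrix is A = [[-2, 0, 0, 0], [0, -7, -14, -4], [0, -14, -29, -7], [0, -4, -7, -5]].
Row-reducing A symmetrically gives the diagonal entries -2, -7, -1, -12/7.
That gives 4 negative pivots.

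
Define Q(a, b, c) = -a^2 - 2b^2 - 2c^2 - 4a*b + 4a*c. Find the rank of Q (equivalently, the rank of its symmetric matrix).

3

The associated matrix is A = [[-1, -2, 2], [-2, -2, 0], [2, 0, -2]].
An LDLᵀ factorisation of A has diagonal entries -1, 2, -6.
So there are 1 positive, 2 negative pivots.
The rank is the number of nonzero pivots: 3.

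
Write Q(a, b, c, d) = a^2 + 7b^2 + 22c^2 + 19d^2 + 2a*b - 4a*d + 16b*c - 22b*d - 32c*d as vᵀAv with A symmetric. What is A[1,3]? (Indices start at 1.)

0

The coefficient of a·c in Q is 0. For a symmetric A this equals A[1,3] + A[3,1] = 2·A[1,3].
So A[1,3] = 0/2 = 0.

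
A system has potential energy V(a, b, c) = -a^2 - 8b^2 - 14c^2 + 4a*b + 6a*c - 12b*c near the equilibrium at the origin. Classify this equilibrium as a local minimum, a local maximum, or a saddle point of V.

The Hessian at the origin is H = [[-2, 4, 6], [4, -16, -12], [6, -12, -28]].
Row-reducing H symmetrically gives the diagonal entries -2, -8, -10.
Counting signs: 3 negative.
H is negative definite, so the origin is a strict local maximum.

local maximum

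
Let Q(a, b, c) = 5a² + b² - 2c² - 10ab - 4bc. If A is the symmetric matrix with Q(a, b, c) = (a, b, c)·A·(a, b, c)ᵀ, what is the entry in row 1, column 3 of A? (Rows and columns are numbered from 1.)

The coefficient of a·c in Q is 0. For a symmetric A this equals A[1,3] + A[3,1] = 2·A[1,3].
So A[1,3] = 0/2 = 0.

0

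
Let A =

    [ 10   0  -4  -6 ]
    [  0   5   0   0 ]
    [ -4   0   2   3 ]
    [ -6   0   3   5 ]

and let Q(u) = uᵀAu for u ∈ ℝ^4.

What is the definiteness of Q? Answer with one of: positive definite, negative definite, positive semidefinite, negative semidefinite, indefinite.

positive definite

Leading principal minors: Δ_1 = 10, Δ_2 = 50, Δ_3 = 20, Δ_4 = 10.
All leading principal minors are positive, so by Sylvester's criterion Q is positive definite.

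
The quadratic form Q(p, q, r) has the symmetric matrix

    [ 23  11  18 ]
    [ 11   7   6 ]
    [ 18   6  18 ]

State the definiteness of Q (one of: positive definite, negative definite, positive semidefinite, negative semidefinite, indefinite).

Symmetric row and column elimination reduces A to a congruent diagonal form with pivots 23, 40/23, 0.
So there are 2 positive, 1 zero pivots.
Hence Q is positive semidefinite.

positive semidefinite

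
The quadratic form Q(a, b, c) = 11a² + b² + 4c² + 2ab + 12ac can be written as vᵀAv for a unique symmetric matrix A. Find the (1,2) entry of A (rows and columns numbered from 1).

1

The coefficient of a·b in Q is 2. For a symmetric A this equals A[1,2] + A[2,1] = 2·A[1,2].
So A[1,2] = 2/2 = 1.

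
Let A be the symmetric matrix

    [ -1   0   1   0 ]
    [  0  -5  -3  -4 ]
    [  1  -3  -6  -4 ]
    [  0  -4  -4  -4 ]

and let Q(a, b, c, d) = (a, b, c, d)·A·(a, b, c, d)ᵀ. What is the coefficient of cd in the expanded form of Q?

-8

The coefficient of cd is A[3,4] + A[4,3] = 2·(-4) = -8.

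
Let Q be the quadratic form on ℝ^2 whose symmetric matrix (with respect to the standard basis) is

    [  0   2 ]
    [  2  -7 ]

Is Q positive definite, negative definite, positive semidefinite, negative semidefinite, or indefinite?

For the 2×2 matrix [[0, 2], [2, -7]]: det = 0·-7 − (2)² = -4, trace = -7.
det < 0 so the eigenvalues have opposite signs; the form is indefinite.

indefinite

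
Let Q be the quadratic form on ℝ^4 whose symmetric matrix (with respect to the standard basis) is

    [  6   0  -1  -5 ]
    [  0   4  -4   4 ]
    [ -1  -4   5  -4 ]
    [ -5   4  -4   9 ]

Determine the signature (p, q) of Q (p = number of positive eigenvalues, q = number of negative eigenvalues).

Applying the same elementary operations to the rows and columns of A produces a congruent diagonal matrix with entries 6, 4, 5/6, 0.
So there are 3 positive, 1 zero pivots.

(3, 0)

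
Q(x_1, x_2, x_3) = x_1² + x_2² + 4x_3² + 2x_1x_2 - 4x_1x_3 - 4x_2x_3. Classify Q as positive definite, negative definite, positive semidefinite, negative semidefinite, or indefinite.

The symmetric matrix is A = [[1, 1, -2], [1, 1, -2], [-2, -2, 4]].
Row-reducing A symmetrically gives the diagonal entries 1, 0, 0.
So there are 1 positive, 2 zero pivots.
Hence Q is positive semidefinite.

positive semidefinite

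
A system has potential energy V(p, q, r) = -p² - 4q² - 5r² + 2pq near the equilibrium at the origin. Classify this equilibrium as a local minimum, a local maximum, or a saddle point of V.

local maximum

The Hessian at the origin is H = [[-2, 2, 0], [2, -8, 0], [0, 0, -10]].
Row-reducing H symmetrically gives the diagonal entries -2, -6, -10.
So there are 3 negative pivots.
H is negative definite, so the origin is a strict local maximum.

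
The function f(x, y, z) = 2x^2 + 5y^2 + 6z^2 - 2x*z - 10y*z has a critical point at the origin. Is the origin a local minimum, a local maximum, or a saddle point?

local minimum

The Hessian at the origin is H = [[4, 0, -2], [0, 10, -10], [-2, -10, 12]].
Applying the same elementary operations to the rows and columns of H produces a congruent diagonal matrix with entries 4, 10, 1.
So there are 3 positive pivots.
H is positive definite, so the origin is a strict local minimum.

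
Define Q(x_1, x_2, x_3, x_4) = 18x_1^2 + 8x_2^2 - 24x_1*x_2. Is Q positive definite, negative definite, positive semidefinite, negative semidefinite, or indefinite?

positive semidefinite

Write A = [[18, -12, 0, 0], [-12, 8, 0, 0], [0, 0, 0, 0], [0, 0, 0, 0]].
Congruent diagonalization of A (simultaneous row and column reduction) yields pivots 18, 0, 0, 0.
That gives 1 positive, 3 zero pivots.
Hence Q is positive semidefinite.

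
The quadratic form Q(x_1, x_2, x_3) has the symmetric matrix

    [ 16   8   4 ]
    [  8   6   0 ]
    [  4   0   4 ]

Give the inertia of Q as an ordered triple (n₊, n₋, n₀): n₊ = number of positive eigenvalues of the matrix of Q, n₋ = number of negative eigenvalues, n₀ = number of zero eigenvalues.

(3, 0, 0)

Row-reducing A symmetrically gives the diagonal entries 16, 2, 1.
Counting signs: 3 positive.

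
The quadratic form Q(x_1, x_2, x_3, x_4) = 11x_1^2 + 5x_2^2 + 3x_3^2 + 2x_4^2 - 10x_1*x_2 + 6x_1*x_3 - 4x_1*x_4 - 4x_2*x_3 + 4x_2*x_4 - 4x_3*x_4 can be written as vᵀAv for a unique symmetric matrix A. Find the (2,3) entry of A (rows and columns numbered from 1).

-2

The coefficient of x_2·x_3 in Q is -4. For a symmetric A this equals A[2,3] + A[3,2] = 2·A[2,3].
So A[2,3] = -4/2 = -2.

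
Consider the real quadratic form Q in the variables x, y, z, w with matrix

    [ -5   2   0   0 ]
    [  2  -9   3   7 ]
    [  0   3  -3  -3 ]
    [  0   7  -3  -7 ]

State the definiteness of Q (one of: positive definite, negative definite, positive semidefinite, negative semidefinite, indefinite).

Leading principal minors: Δ_1 = -5, Δ_2 = 41, Δ_3 = -78, Δ_4 = 72.
The signs alternate starting with Δ_1 < 0, so by Sylvester's criterion Q is negative definite.

negative definite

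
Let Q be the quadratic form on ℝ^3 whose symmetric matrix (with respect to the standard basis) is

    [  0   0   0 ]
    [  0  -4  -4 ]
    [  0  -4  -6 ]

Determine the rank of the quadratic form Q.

Row-reducing A symmetrically gives the diagonal entries 0, -4, -2.
So there are 2 negative, 1 zero pivots.
The rank is the number of nonzero pivots: 2.

2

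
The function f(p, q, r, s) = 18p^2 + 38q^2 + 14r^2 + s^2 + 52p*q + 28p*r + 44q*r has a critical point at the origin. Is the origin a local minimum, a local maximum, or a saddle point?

saddle point

The Hessian at the origin is H = [[36, 52, 28, 0], [52, 76, 44, 0], [28, 44, 28, 0], [0, 0, 0, 2]].
Symmetric row and column elimination reduces H to a congruent diagonal form with pivots 36, 8/9, -8, 2.
So there are 3 positive, 1 negative pivots.
H is indefinite, so the origin is a saddle point.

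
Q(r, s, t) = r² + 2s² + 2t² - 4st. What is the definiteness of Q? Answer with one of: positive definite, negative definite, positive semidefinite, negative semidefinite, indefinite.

positive semidefinite

The associated matrix is A = [[1, 0, 0], [0, 2, -2], [0, -2, 2]].
Applying the same elementary operations to the rows and columns of A produces a congruent diagonal matrix with entries 1, 2, 0.
That gives 2 positive, 1 zero pivots.
Hence Q is positive semidefinite.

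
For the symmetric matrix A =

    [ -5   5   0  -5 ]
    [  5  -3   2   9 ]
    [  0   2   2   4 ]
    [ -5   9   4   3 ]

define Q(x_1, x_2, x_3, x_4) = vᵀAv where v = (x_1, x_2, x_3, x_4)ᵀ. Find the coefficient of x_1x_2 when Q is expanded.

10

The coefficient of x_1x_2 is A[1,2] + A[2,1] = 2·5 = 10.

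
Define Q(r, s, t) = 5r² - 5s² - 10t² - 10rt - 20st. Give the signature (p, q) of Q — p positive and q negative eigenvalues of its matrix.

(2, 1)

The associated matrix is A = [[5, 0, -5], [0, -5, -10], [-5, -10, -10]].
Symmetric row and column elimination reduces A to a congruent diagonal form with pivots 5, -5, 5.
So there are 2 positive, 1 negative pivots.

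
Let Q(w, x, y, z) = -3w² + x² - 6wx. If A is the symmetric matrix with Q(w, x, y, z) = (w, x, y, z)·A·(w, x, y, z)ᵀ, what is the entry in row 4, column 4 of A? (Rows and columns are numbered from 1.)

0

The coefficient of z² in Q is 0, and that is exactly A[4,4].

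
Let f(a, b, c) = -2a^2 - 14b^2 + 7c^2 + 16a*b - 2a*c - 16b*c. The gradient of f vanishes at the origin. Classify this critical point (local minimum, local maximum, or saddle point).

The Hessian at the origin is H = [[-4, 16, -2], [16, -28, -16], [-2, -16, 14]].
Row-reducing H symmetrically gives the diagonal entries -4, 36, -1.
So there are 1 positive, 2 negative pivots.
H is indefinite, so the origin is a saddle point.

saddle point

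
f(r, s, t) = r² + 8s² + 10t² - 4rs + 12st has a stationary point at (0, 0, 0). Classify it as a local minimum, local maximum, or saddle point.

The Hessian at the origin is H = [[2, -4, 0], [-4, 16, 12], [0, 12, 20]].
Row-reducing H symmetrically gives the diagonal entries 2, 8, 2.
So there are 3 positive pivots.
H is positive definite, so the origin is a strict local minimum.

local minimum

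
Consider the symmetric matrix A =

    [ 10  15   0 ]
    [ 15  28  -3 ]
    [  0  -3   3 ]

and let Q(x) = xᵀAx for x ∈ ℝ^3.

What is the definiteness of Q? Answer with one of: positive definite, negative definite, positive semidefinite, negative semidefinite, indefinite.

Leading principal minors: Δ_1 = 10, Δ_2 = 55, Δ_3 = 75.
All leading principal minors are positive, so by Sylvester's criterion Q is positive definite.

positive definite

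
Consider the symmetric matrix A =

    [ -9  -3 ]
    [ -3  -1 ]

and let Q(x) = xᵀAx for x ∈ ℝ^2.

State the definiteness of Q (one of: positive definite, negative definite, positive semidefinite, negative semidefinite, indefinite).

negative semidefinite

For the 2×2 matrix [[-9, -3], [-3, -1]]: det = -9·-1 − (-3)² = 0, trace = -10.
det = 0 so one eigenvalue is zero; the form is semidefinite with the sign of the trace.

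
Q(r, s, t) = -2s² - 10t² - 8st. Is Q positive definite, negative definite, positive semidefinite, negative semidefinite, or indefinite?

The symmetric matrix is A = [[0, 0, 0], [0, -2, -4], [0, -4, -10]].
Row-reducing A symmetrically gives the diagonal entries 0, -2, -2.
So there are 2 negative, 1 zero pivots.
Hence Q is negative semidefinite.

negative semidefinite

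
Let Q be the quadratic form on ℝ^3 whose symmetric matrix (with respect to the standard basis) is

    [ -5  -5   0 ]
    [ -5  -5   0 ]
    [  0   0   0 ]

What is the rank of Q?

Row-reducing A symmetrically gives the diagonal entries -5, 0, 0.
That gives 1 negative, 2 zero pivots.
The rank is the number of nonzero pivots: 1.

1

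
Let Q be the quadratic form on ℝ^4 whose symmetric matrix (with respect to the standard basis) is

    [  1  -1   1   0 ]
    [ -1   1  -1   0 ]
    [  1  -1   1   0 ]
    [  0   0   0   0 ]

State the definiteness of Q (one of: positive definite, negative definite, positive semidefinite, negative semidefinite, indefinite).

positive semidefinite

Applying the same elementary operations to the rows and columns of A produces a congruent diagonal matrix with entries 1, 0, 0, 0.
So there are 1 positive, 3 zero pivots.
Hence Q is positive semidefinite.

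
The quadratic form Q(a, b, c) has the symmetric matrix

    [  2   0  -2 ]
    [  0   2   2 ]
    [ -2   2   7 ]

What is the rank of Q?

Symmetric row and column elimination reduces A to a congruent diagonal form with pivots 2, 2, 3.
That gives 3 positive pivots.
The rank is the number of nonzero pivots: 3.

3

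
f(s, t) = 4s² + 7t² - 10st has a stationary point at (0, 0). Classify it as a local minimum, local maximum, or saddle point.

local minimum

The Hessian at the origin is H = [[8, -10], [-10, 14]].
det H = 8·14 − (-10)² = 12 > 0 and H[1,1] = 8 > 0, so H is positive definite.
Therefore the origin is a local minimum.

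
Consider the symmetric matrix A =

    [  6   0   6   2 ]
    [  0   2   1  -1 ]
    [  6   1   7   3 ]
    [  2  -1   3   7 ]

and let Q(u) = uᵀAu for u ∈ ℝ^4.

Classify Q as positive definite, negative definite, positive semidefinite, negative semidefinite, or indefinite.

Row-reducing A symmetrically gives the diagonal entries 6, 2, 1/2, 4/3.
That gives 4 positive pivots.
Hence Q is positive definite.

positive definite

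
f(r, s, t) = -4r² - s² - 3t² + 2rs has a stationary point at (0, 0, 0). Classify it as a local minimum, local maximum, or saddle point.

The Hessian at the origin is H = [[-8, 2, 0], [2, -2, 0], [0, 0, -6]].
Congruent diagonalization of H (simultaneous row and column reduction) yields pivots -8, -3/2, -6.
That gives 3 negative pivots.
H is negative definite, so the origin is a strict local maximum.

local maximum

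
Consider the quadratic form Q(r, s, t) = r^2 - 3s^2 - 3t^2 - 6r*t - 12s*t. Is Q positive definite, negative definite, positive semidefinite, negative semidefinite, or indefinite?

indefinite

Write A = [[1, 0, -3], [0, -3, -6], [-3, -6, -3]].
Symmetric row and column elimination reduces A to a congruent diagonal form with pivots 1, -3, 0.
That gives 1 positive, 1 negative, 1 zero pivots.
Hence Q is indefinite.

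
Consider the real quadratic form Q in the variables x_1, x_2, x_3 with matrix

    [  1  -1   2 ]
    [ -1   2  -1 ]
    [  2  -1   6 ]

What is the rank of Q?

3

Symmetric row and column elimination reduces A to a congruent diagonal form with pivots 1, 1, 1.
Counting signs: 3 positive.
The rank is the number of nonzero pivots: 3.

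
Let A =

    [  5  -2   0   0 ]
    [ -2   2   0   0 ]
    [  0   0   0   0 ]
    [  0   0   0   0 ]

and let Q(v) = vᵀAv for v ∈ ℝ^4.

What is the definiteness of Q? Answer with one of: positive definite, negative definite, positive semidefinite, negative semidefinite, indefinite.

Row-reducing A symmetrically gives the diagonal entries 5, 6/5, 0, 0.
Counting signs: 2 positive, 2 zero.
Hence Q is positive semidefinite.

positive semidefinite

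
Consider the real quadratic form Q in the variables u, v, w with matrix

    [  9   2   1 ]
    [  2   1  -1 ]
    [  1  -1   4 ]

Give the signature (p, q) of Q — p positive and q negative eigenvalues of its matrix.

Applying the same elementary operations to the rows and columns of A produces a congruent diagonal matrix with entries 9, 5/9, 6/5.
Counting signs: 3 positive.

(3, 0)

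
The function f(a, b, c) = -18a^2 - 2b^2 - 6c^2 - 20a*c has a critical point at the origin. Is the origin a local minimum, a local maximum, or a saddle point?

The Hessian at the origin is H = [[-36, 0, -20], [0, -4, 0], [-20, 0, -12]].
Congruent diagonalization of H (simultaneous row and column reduction) yields pivots -36, -4, -8/9.
Counting signs: 3 negative.
H is negative definite, so the origin is a strict local maximum.

local maximum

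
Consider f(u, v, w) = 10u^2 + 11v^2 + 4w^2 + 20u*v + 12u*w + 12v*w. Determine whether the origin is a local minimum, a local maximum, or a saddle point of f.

local minimum

The Hessian at the origin is H = [[20, 20, 12], [20, 22, 12], [12, 12, 8]].
Symmetric row and column elimination reduces H to a congruent diagonal form with pivots 20, 2, 4/5.
That gives 3 positive pivots.
H is positive definite, so the origin is a strict local minimum.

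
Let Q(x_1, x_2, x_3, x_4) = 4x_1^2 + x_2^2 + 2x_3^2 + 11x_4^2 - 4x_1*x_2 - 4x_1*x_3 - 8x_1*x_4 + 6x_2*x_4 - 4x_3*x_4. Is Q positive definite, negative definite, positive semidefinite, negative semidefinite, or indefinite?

indefinite

The symmetric matrix is A = [[4, -2, -2, -4], [-2, 1, 0, 3], [-2, 0, 2, -2], [-4, 3, -2, 11]].
A is congruent to a diagonal matrix with 2 positive, 1 negative and 1 zero entries, so Q is indefinite.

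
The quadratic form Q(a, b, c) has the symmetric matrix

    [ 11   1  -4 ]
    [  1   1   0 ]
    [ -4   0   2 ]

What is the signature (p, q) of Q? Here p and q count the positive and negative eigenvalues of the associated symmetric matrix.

(3, 0)

An LDLᵀ factorisation of A has diagonal entries 11, 10/11, 2/5.
That gives 3 positive pivots.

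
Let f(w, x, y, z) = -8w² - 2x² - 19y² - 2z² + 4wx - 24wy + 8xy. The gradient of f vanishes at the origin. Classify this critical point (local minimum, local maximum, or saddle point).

local maximum

The Hessian at the origin is H = [[-16, 4, -24, 0], [4, -4, 8, 0], [-24, 8, -38, 0], [0, 0, 0, -4]].
An LDLᵀ factorisation of H has diagonal entries -16, -3, -2/3, -4.
Counting signs: 4 negative.
H is negative definite, so the origin is a strict local maximum.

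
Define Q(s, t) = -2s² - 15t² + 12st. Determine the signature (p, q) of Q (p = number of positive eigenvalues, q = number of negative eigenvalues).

(1, 1)

The symmetric matrix is A = [[-2, 6], [6, -15]].
Applying the same elementary operations to the rows and columns of A produces a congruent diagonal matrix with entries -2, 3.
So there are 1 positive, 1 negative pivots.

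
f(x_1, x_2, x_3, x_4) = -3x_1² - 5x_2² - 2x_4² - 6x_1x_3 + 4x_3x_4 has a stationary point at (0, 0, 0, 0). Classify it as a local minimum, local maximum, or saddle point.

saddle point

The Hessian at the origin is H = [[-6, 0, -6, 0], [0, -10, 0, 0], [-6, 0, 0, 4], [0, 0, 4, -4]].
Symmetric row and column elimination reduces H to a congruent diagonal form with pivots -6, -10, 6, -20/3.
That gives 1 positive, 3 negative pivots.
H is indefinite, so the origin is a saddle point.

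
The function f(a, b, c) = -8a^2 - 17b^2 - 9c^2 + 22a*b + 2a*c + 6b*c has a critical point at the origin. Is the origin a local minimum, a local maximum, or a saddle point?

The Hessian at the origin is H = [[-16, 22, 2], [22, -34, 6], [2, 6, -18]].
Symmetric row and column elimination reduces H to a congruent diagonal form with pivots -16, -15/4, 8/3.
So there are 1 positive, 2 negative pivots.
H is indefinite, so the origin is a saddle point.

saddle point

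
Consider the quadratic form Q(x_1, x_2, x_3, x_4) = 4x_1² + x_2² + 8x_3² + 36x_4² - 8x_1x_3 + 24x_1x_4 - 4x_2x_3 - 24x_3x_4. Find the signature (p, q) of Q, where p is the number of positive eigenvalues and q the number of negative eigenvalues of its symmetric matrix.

Write A = [[4, 0, -4, 12], [0, 1, -2, 0], [-4, -2, 8, -12], [12, 0, -12, 36]].
Row-reducing A symmetrically gives the diagonal entries 4, 1, 0, 0.
So there are 2 positive, 2 zero pivots.

(2, 0)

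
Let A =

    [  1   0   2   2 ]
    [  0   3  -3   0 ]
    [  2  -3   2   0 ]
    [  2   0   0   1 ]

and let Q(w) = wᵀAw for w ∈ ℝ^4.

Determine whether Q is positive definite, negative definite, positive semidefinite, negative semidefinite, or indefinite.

indefinite

Congruent diagonalization of A (simultaneous row and column reduction) yields pivots 1, 3, -5, 1/5.
So there are 3 positive, 1 negative pivots.
Hence Q is indefinite.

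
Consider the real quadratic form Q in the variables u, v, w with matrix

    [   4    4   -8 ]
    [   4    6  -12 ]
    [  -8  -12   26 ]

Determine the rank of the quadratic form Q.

Congruent diagonalization of A (simultaneous row and column reduction) yields pivots 4, 2, 2.
That gives 3 positive pivots.
The rank is the number of nonzero pivots: 3.

3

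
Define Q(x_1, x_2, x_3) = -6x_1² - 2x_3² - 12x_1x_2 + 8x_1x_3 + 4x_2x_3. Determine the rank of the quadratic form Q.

2

The symmetric matrix is A = [[-6, -6, 4], [-6, 0, 2], [4, 2, -2]].
Row-reducing A symmetrically gives the diagonal entries -6, 6, 0.
Counting signs: 1 positive, 1 negative, 1 zero.
The rank is the number of nonzero pivots: 2.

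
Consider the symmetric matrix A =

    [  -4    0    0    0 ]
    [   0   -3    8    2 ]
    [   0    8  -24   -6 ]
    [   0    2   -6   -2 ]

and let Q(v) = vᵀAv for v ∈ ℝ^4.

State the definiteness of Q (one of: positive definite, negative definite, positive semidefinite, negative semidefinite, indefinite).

negative definite

Leading principal minors: Δ_1 = -4, Δ_2 = 12, Δ_3 = -32, Δ_4 = 16.
The signs alternate starting with Δ_1 < 0, so by Sylvester's criterion Q is negative definite.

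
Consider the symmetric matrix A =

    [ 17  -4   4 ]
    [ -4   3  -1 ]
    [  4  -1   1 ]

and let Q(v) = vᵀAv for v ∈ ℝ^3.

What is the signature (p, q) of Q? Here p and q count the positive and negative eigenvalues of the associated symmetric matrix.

An LDLᵀ factorisation of A has diagonal entries 17, 35/17, 2/35.
So there are 3 positive pivots.

(3, 0)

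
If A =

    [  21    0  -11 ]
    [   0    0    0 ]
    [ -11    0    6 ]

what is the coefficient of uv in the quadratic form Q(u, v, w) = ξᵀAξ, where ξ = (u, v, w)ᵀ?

0

The coefficient of uv is A[1,2] + A[2,1] = 2·0 = 0.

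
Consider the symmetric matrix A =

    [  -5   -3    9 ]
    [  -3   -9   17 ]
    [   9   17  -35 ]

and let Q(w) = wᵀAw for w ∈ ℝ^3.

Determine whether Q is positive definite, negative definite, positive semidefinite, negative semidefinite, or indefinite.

negative definite

Leading principal minors: Δ_1 = -5, Δ_2 = 36, Δ_3 = -4.
The signs alternate starting with Δ_1 < 0, so by Sylvester's criterion Q is negative definite.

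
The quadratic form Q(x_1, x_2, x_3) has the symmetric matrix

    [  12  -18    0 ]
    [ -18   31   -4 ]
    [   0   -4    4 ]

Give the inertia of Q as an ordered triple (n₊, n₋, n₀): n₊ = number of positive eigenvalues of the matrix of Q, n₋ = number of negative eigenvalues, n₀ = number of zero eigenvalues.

Congruent diagonalization of A (simultaneous row and column reduction) yields pivots 12, 4, 0.
Counting signs: 2 positive, 1 zero.

(2, 0, 1)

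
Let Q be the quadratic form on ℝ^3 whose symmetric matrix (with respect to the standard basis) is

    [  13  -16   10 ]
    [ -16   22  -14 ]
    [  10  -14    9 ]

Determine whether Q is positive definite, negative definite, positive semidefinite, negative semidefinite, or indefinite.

positive definite

Applying the same elementary operations to the rows and columns of A produces a congruent diagonal matrix with entries 13, 30/13, 1/15.
That gives 3 positive pivots.
Hence Q is positive definite.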